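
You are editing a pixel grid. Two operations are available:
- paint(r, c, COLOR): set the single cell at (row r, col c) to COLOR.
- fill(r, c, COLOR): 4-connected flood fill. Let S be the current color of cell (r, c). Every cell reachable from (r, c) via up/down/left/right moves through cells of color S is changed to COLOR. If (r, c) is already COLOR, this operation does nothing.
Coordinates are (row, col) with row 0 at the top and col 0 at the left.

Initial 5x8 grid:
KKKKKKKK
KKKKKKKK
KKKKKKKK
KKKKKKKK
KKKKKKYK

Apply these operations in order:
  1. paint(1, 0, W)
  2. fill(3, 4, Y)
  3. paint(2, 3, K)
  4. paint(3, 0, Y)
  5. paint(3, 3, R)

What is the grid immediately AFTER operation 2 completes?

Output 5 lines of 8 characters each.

After op 1 paint(1,0,W):
KKKKKKKK
WKKKKKKK
KKKKKKKK
KKKKKKKK
KKKKKKYK
After op 2 fill(3,4,Y) [38 cells changed]:
YYYYYYYY
WYYYYYYY
YYYYYYYY
YYYYYYYY
YYYYYYYY

Answer: YYYYYYYY
WYYYYYYY
YYYYYYYY
YYYYYYYY
YYYYYYYY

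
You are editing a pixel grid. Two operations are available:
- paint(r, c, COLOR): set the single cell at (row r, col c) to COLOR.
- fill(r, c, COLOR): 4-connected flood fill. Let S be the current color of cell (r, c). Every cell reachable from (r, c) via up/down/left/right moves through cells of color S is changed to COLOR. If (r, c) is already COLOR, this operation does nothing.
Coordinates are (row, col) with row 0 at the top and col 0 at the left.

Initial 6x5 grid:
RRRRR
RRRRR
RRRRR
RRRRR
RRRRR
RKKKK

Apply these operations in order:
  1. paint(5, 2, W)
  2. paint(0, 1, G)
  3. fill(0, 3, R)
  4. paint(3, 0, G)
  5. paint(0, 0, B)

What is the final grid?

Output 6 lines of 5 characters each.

Answer: BGRRR
RRRRR
RRRRR
GRRRR
RRRRR
RKWKK

Derivation:
After op 1 paint(5,2,W):
RRRRR
RRRRR
RRRRR
RRRRR
RRRRR
RKWKK
After op 2 paint(0,1,G):
RGRRR
RRRRR
RRRRR
RRRRR
RRRRR
RKWKK
After op 3 fill(0,3,R) [0 cells changed]:
RGRRR
RRRRR
RRRRR
RRRRR
RRRRR
RKWKK
After op 4 paint(3,0,G):
RGRRR
RRRRR
RRRRR
GRRRR
RRRRR
RKWKK
After op 5 paint(0,0,B):
BGRRR
RRRRR
RRRRR
GRRRR
RRRRR
RKWKK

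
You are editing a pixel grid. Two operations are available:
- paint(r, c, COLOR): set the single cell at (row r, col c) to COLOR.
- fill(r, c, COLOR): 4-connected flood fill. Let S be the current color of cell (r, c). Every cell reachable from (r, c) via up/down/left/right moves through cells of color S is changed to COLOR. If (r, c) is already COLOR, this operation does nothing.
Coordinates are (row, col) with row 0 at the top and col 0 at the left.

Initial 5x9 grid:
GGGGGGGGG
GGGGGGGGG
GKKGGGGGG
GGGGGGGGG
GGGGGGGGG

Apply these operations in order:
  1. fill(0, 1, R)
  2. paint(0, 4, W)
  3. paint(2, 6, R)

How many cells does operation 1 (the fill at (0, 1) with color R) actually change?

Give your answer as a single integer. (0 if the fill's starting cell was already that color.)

After op 1 fill(0,1,R) [43 cells changed]:
RRRRRRRRR
RRRRRRRRR
RKKRRRRRR
RRRRRRRRR
RRRRRRRRR

Answer: 43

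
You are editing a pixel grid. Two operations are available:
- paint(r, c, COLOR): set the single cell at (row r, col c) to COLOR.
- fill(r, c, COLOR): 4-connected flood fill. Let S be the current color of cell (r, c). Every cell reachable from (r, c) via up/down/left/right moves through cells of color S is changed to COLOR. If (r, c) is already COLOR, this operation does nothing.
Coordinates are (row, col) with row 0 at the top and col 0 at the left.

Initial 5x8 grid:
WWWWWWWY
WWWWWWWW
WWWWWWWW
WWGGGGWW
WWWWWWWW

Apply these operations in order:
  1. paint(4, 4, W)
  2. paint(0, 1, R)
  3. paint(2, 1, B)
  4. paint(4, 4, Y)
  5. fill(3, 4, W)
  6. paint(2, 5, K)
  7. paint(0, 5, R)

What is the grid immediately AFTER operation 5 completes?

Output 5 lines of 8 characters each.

Answer: WRWWWWWY
WWWWWWWW
WBWWWWWW
WWWWWWWW
WWWWYWWW

Derivation:
After op 1 paint(4,4,W):
WWWWWWWY
WWWWWWWW
WWWWWWWW
WWGGGGWW
WWWWWWWW
After op 2 paint(0,1,R):
WRWWWWWY
WWWWWWWW
WWWWWWWW
WWGGGGWW
WWWWWWWW
After op 3 paint(2,1,B):
WRWWWWWY
WWWWWWWW
WBWWWWWW
WWGGGGWW
WWWWWWWW
After op 4 paint(4,4,Y):
WRWWWWWY
WWWWWWWW
WBWWWWWW
WWGGGGWW
WWWWYWWW
After op 5 fill(3,4,W) [4 cells changed]:
WRWWWWWY
WWWWWWWW
WBWWWWWW
WWWWWWWW
WWWWYWWW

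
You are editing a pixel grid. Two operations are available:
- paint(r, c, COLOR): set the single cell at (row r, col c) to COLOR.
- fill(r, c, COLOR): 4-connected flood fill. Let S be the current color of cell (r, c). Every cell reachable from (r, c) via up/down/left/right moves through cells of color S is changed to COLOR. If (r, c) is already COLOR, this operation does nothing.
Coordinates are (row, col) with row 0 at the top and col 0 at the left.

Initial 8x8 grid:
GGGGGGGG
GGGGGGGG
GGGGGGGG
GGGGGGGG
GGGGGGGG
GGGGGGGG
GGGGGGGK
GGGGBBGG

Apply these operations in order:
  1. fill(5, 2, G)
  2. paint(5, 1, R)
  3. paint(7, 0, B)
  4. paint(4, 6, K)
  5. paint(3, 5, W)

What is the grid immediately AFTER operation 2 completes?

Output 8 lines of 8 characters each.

After op 1 fill(5,2,G) [0 cells changed]:
GGGGGGGG
GGGGGGGG
GGGGGGGG
GGGGGGGG
GGGGGGGG
GGGGGGGG
GGGGGGGK
GGGGBBGG
After op 2 paint(5,1,R):
GGGGGGGG
GGGGGGGG
GGGGGGGG
GGGGGGGG
GGGGGGGG
GRGGGGGG
GGGGGGGK
GGGGBBGG

Answer: GGGGGGGG
GGGGGGGG
GGGGGGGG
GGGGGGGG
GGGGGGGG
GRGGGGGG
GGGGGGGK
GGGGBBGG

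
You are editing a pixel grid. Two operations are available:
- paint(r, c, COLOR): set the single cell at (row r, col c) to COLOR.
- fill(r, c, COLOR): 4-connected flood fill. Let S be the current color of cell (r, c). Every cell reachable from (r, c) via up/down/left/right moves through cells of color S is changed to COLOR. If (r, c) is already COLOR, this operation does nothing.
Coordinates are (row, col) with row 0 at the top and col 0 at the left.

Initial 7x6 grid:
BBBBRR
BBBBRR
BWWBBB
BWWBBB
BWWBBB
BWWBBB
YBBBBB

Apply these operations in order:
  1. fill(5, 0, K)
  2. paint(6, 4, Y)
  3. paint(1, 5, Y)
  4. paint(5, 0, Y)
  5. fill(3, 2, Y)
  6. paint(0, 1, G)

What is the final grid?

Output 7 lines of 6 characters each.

After op 1 fill(5,0,K) [29 cells changed]:
KKKKRR
KKKKRR
KWWKKK
KWWKKK
KWWKKK
KWWKKK
YKKKKK
After op 2 paint(6,4,Y):
KKKKRR
KKKKRR
KWWKKK
KWWKKK
KWWKKK
KWWKKK
YKKKYK
After op 3 paint(1,5,Y):
KKKKRR
KKKKRY
KWWKKK
KWWKKK
KWWKKK
KWWKKK
YKKKYK
After op 4 paint(5,0,Y):
KKKKRR
KKKKRY
KWWKKK
KWWKKK
KWWKKK
YWWKKK
YKKKYK
After op 5 fill(3,2,Y) [8 cells changed]:
KKKKRR
KKKKRY
KYYKKK
KYYKKK
KYYKKK
YYYKKK
YKKKYK
After op 6 paint(0,1,G):
KGKKRR
KKKKRY
KYYKKK
KYYKKK
KYYKKK
YYYKKK
YKKKYK

Answer: KGKKRR
KKKKRY
KYYKKK
KYYKKK
KYYKKK
YYYKKK
YKKKYK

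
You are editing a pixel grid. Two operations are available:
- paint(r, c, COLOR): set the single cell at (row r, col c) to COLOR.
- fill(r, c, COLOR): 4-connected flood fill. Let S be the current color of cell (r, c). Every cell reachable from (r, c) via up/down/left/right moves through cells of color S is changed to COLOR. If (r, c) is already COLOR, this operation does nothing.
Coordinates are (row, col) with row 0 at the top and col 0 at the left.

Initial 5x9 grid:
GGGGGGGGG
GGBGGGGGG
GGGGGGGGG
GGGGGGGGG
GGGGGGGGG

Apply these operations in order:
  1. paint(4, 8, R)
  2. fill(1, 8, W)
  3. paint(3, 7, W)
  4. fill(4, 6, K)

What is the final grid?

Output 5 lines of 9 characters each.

Answer: KKKKKKKKK
KKBKKKKKK
KKKKKKKKK
KKKKKKKKK
KKKKKKKKR

Derivation:
After op 1 paint(4,8,R):
GGGGGGGGG
GGBGGGGGG
GGGGGGGGG
GGGGGGGGG
GGGGGGGGR
After op 2 fill(1,8,W) [43 cells changed]:
WWWWWWWWW
WWBWWWWWW
WWWWWWWWW
WWWWWWWWW
WWWWWWWWR
After op 3 paint(3,7,W):
WWWWWWWWW
WWBWWWWWW
WWWWWWWWW
WWWWWWWWW
WWWWWWWWR
After op 4 fill(4,6,K) [43 cells changed]:
KKKKKKKKK
KKBKKKKKK
KKKKKKKKK
KKKKKKKKK
KKKKKKKKR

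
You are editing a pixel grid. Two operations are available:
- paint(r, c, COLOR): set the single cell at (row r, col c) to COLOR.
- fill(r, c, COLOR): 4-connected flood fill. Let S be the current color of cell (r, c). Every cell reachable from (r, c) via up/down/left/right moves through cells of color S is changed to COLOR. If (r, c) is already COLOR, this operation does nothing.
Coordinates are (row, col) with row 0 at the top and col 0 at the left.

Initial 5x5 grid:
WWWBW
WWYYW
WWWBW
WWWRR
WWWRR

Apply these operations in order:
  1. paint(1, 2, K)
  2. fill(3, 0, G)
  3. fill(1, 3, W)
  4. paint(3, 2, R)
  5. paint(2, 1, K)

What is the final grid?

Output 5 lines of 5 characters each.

After op 1 paint(1,2,K):
WWWBW
WWKYW
WWWBW
WWWRR
WWWRR
After op 2 fill(3,0,G) [14 cells changed]:
GGGBW
GGKYW
GGGBW
GGGRR
GGGRR
After op 3 fill(1,3,W) [1 cells changed]:
GGGBW
GGKWW
GGGBW
GGGRR
GGGRR
After op 4 paint(3,2,R):
GGGBW
GGKWW
GGGBW
GGRRR
GGGRR
After op 5 paint(2,1,K):
GGGBW
GGKWW
GKGBW
GGRRR
GGGRR

Answer: GGGBW
GGKWW
GKGBW
GGRRR
GGGRR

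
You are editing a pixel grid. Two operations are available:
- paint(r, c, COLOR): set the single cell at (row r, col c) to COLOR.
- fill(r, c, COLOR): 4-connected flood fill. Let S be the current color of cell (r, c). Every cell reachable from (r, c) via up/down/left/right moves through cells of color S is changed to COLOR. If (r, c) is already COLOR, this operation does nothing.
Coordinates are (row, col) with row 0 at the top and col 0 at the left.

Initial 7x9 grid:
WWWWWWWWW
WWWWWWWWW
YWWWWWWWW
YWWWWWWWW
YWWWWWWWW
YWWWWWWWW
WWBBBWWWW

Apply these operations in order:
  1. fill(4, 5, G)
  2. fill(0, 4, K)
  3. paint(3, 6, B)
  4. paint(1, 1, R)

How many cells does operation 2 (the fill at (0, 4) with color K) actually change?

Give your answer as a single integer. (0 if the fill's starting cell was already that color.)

Answer: 56

Derivation:
After op 1 fill(4,5,G) [56 cells changed]:
GGGGGGGGG
GGGGGGGGG
YGGGGGGGG
YGGGGGGGG
YGGGGGGGG
YGGGGGGGG
GGBBBGGGG
After op 2 fill(0,4,K) [56 cells changed]:
KKKKKKKKK
KKKKKKKKK
YKKKKKKKK
YKKKKKKKK
YKKKKKKKK
YKKKKKKKK
KKBBBKKKK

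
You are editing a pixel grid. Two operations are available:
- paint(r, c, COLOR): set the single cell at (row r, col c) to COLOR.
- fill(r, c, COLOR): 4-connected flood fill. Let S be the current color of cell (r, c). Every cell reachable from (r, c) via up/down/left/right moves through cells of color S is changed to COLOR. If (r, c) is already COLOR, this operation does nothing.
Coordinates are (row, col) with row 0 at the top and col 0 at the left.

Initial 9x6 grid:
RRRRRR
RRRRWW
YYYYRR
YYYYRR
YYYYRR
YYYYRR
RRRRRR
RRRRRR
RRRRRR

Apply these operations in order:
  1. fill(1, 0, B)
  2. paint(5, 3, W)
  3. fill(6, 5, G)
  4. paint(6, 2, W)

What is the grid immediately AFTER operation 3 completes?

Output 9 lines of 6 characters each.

Answer: BBBBBB
BBBBWW
YYYYGG
YYYYGG
YYYYGG
YYYWGG
GGGGGG
GGGGGG
GGGGGG

Derivation:
After op 1 fill(1,0,B) [10 cells changed]:
BBBBBB
BBBBWW
YYYYRR
YYYYRR
YYYYRR
YYYYRR
RRRRRR
RRRRRR
RRRRRR
After op 2 paint(5,3,W):
BBBBBB
BBBBWW
YYYYRR
YYYYRR
YYYYRR
YYYWRR
RRRRRR
RRRRRR
RRRRRR
After op 3 fill(6,5,G) [26 cells changed]:
BBBBBB
BBBBWW
YYYYGG
YYYYGG
YYYYGG
YYYWGG
GGGGGG
GGGGGG
GGGGGG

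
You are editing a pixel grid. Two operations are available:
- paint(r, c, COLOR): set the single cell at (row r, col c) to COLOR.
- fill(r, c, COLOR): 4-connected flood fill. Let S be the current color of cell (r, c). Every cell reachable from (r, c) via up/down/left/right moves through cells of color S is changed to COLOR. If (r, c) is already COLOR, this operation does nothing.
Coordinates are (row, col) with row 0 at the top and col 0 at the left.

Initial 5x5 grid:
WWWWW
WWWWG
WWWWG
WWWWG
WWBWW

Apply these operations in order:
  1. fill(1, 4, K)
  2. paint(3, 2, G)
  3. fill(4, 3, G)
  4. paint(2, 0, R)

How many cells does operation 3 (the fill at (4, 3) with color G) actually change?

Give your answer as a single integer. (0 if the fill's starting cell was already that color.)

After op 1 fill(1,4,K) [3 cells changed]:
WWWWW
WWWWK
WWWWK
WWWWK
WWBWW
After op 2 paint(3,2,G):
WWWWW
WWWWK
WWWWK
WWGWK
WWBWW
After op 3 fill(4,3,G) [20 cells changed]:
GGGGG
GGGGK
GGGGK
GGGGK
GGBGG

Answer: 20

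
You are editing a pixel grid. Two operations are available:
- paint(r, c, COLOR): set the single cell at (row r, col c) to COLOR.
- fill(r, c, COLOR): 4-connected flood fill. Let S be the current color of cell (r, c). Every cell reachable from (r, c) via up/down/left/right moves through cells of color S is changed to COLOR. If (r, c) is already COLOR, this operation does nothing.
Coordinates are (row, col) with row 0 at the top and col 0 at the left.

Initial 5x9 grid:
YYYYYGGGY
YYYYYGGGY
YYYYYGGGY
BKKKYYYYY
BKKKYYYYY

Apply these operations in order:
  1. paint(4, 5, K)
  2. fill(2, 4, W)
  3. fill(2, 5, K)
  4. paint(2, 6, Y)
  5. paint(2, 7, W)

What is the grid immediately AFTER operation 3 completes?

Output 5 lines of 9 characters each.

After op 1 paint(4,5,K):
YYYYYGGGY
YYYYYGGGY
YYYYYGGGY
BKKKYYYYY
BKKKYKYYY
After op 2 fill(2,4,W) [27 cells changed]:
WWWWWGGGW
WWWWWGGGW
WWWWWGGGW
BKKKWWWWW
BKKKWKWWW
After op 3 fill(2,5,K) [9 cells changed]:
WWWWWKKKW
WWWWWKKKW
WWWWWKKKW
BKKKWWWWW
BKKKWKWWW

Answer: WWWWWKKKW
WWWWWKKKW
WWWWWKKKW
BKKKWWWWW
BKKKWKWWW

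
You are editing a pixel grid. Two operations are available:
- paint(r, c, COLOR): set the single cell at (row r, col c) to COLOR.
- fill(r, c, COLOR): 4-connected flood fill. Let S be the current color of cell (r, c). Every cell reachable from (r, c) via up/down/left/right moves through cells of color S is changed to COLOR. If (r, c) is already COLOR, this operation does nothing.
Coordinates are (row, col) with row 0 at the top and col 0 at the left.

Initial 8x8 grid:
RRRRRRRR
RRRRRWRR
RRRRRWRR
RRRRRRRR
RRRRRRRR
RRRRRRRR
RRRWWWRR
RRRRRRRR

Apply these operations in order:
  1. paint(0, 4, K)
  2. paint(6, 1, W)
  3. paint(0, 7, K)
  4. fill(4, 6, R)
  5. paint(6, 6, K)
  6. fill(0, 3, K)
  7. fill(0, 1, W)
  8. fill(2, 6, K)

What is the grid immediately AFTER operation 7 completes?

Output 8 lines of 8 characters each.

Answer: WWWWWWWW
WWWWWWWW
WWWWWWWW
WWWWWWWW
WWWWWWWW
WWWWWWWW
WWWWWWWW
WWWWWWWW

Derivation:
After op 1 paint(0,4,K):
RRRRKRRR
RRRRRWRR
RRRRRWRR
RRRRRRRR
RRRRRRRR
RRRRRRRR
RRRWWWRR
RRRRRRRR
After op 2 paint(6,1,W):
RRRRKRRR
RRRRRWRR
RRRRRWRR
RRRRRRRR
RRRRRRRR
RRRRRRRR
RWRWWWRR
RRRRRRRR
After op 3 paint(0,7,K):
RRRRKRRK
RRRRRWRR
RRRRRWRR
RRRRRRRR
RRRRRRRR
RRRRRRRR
RWRWWWRR
RRRRRRRR
After op 4 fill(4,6,R) [0 cells changed]:
RRRRKRRK
RRRRRWRR
RRRRRWRR
RRRRRRRR
RRRRRRRR
RRRRRRRR
RWRWWWRR
RRRRRRRR
After op 5 paint(6,6,K):
RRRRKRRK
RRRRRWRR
RRRRRWRR
RRRRRRRR
RRRRRRRR
RRRRRRRR
RWRWWWKR
RRRRRRRR
After op 6 fill(0,3,K) [55 cells changed]:
KKKKKKKK
KKKKKWKK
KKKKKWKK
KKKKKKKK
KKKKKKKK
KKKKKKKK
KWKWWWKK
KKKKKKKK
After op 7 fill(0,1,W) [58 cells changed]:
WWWWWWWW
WWWWWWWW
WWWWWWWW
WWWWWWWW
WWWWWWWW
WWWWWWWW
WWWWWWWW
WWWWWWWW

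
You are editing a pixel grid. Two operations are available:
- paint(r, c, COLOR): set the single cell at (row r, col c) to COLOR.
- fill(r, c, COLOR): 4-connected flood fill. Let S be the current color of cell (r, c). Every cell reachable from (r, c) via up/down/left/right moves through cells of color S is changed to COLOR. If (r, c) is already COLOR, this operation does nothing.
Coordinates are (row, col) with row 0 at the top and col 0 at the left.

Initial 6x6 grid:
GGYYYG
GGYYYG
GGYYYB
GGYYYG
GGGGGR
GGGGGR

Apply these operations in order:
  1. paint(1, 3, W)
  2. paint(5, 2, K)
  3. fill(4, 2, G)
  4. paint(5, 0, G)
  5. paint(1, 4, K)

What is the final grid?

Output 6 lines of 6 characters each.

Answer: GGYYYG
GGYWKG
GGYYYB
GGYYYG
GGGGGR
GGKGGR

Derivation:
After op 1 paint(1,3,W):
GGYYYG
GGYWYG
GGYYYB
GGYYYG
GGGGGR
GGGGGR
After op 2 paint(5,2,K):
GGYYYG
GGYWYG
GGYYYB
GGYYYG
GGGGGR
GGKGGR
After op 3 fill(4,2,G) [0 cells changed]:
GGYYYG
GGYWYG
GGYYYB
GGYYYG
GGGGGR
GGKGGR
After op 4 paint(5,0,G):
GGYYYG
GGYWYG
GGYYYB
GGYYYG
GGGGGR
GGKGGR
After op 5 paint(1,4,K):
GGYYYG
GGYWKG
GGYYYB
GGYYYG
GGGGGR
GGKGGR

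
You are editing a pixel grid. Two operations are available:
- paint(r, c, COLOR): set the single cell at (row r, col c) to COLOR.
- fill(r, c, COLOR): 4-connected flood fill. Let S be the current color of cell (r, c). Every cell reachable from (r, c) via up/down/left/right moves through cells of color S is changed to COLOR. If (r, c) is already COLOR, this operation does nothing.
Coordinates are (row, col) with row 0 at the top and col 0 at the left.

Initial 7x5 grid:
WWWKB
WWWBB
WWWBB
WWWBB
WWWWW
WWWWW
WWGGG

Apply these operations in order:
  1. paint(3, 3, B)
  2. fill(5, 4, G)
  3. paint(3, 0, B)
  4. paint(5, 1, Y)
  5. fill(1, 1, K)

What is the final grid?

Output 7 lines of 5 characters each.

Answer: KKKKB
KKKBB
KKKBB
BKKBB
KKKKK
KYKKK
KKKKK

Derivation:
After op 1 paint(3,3,B):
WWWKB
WWWBB
WWWBB
WWWBB
WWWWW
WWWWW
WWGGG
After op 2 fill(5,4,G) [24 cells changed]:
GGGKB
GGGBB
GGGBB
GGGBB
GGGGG
GGGGG
GGGGG
After op 3 paint(3,0,B):
GGGKB
GGGBB
GGGBB
BGGBB
GGGGG
GGGGG
GGGGG
After op 4 paint(5,1,Y):
GGGKB
GGGBB
GGGBB
BGGBB
GGGGG
GYGGG
GGGGG
After op 5 fill(1,1,K) [25 cells changed]:
KKKKB
KKKBB
KKKBB
BKKBB
KKKKK
KYKKK
KKKKK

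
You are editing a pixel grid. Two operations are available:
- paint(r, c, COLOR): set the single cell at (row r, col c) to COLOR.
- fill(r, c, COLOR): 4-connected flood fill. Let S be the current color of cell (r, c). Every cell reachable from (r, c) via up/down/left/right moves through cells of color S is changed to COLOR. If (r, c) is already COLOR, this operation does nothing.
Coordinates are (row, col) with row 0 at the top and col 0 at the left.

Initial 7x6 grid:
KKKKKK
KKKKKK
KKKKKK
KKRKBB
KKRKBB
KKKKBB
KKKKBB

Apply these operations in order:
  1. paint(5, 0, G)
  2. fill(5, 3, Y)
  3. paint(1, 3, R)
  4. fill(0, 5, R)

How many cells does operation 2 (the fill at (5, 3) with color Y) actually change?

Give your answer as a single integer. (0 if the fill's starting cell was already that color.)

After op 1 paint(5,0,G):
KKKKKK
KKKKKK
KKKKKK
KKRKBB
KKRKBB
GKKKBB
KKKKBB
After op 2 fill(5,3,Y) [31 cells changed]:
YYYYYY
YYYYYY
YYYYYY
YYRYBB
YYRYBB
GYYYBB
YYYYBB

Answer: 31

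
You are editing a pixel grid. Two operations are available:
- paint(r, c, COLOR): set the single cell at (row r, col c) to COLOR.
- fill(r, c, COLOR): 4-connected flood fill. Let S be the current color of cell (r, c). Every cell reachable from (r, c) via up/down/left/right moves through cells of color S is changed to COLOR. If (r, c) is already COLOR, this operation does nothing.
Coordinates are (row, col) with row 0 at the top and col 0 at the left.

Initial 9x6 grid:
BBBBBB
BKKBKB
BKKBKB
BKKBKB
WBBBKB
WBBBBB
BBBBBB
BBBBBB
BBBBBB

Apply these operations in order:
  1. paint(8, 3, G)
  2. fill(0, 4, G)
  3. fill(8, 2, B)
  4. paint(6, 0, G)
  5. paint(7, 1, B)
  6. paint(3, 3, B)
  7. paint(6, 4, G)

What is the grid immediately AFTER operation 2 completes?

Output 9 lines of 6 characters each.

Answer: GGGGGG
GKKGKG
GKKGKG
GKKGKG
WGGGKG
WGGGGG
GGGGGG
GGGGGG
GGGGGG

Derivation:
After op 1 paint(8,3,G):
BBBBBB
BKKBKB
BKKBKB
BKKBKB
WBBBKB
WBBBBB
BBBBBB
BBBBBB
BBBGBB
After op 2 fill(0,4,G) [41 cells changed]:
GGGGGG
GKKGKG
GKKGKG
GKKGKG
WGGGKG
WGGGGG
GGGGGG
GGGGGG
GGGGGG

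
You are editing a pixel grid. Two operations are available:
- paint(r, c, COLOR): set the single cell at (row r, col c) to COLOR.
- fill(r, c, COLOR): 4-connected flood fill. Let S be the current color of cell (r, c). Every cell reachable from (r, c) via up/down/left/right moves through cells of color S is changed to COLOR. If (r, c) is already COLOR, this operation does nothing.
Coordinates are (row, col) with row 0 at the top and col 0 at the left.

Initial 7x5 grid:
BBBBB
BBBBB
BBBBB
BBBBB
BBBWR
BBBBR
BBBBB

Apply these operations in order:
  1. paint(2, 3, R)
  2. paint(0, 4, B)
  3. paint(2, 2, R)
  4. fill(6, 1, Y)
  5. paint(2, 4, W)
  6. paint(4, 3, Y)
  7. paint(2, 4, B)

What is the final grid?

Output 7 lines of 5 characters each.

After op 1 paint(2,3,R):
BBBBB
BBBBB
BBBRB
BBBBB
BBBWR
BBBBR
BBBBB
After op 2 paint(0,4,B):
BBBBB
BBBBB
BBBRB
BBBBB
BBBWR
BBBBR
BBBBB
After op 3 paint(2,2,R):
BBBBB
BBBBB
BBRRB
BBBBB
BBBWR
BBBBR
BBBBB
After op 4 fill(6,1,Y) [30 cells changed]:
YYYYY
YYYYY
YYRRY
YYYYY
YYYWR
YYYYR
YYYYY
After op 5 paint(2,4,W):
YYYYY
YYYYY
YYRRW
YYYYY
YYYWR
YYYYR
YYYYY
After op 6 paint(4,3,Y):
YYYYY
YYYYY
YYRRW
YYYYY
YYYYR
YYYYR
YYYYY
After op 7 paint(2,4,B):
YYYYY
YYYYY
YYRRB
YYYYY
YYYYR
YYYYR
YYYYY

Answer: YYYYY
YYYYY
YYRRB
YYYYY
YYYYR
YYYYR
YYYYY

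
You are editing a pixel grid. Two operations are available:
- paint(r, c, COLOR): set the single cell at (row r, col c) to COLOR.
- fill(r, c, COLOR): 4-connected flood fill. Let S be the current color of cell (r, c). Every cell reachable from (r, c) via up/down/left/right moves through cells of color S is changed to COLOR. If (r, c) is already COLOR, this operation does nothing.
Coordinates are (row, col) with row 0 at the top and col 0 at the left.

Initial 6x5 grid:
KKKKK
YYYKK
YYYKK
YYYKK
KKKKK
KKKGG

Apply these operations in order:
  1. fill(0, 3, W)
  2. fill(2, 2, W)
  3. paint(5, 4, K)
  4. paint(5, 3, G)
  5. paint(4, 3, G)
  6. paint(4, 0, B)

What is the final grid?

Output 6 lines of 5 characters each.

Answer: WWWWW
WWWWW
WWWWW
WWWWW
BWWGW
WWWGK

Derivation:
After op 1 fill(0,3,W) [19 cells changed]:
WWWWW
YYYWW
YYYWW
YYYWW
WWWWW
WWWGG
After op 2 fill(2,2,W) [9 cells changed]:
WWWWW
WWWWW
WWWWW
WWWWW
WWWWW
WWWGG
After op 3 paint(5,4,K):
WWWWW
WWWWW
WWWWW
WWWWW
WWWWW
WWWGK
After op 4 paint(5,3,G):
WWWWW
WWWWW
WWWWW
WWWWW
WWWWW
WWWGK
After op 5 paint(4,3,G):
WWWWW
WWWWW
WWWWW
WWWWW
WWWGW
WWWGK
After op 6 paint(4,0,B):
WWWWW
WWWWW
WWWWW
WWWWW
BWWGW
WWWGK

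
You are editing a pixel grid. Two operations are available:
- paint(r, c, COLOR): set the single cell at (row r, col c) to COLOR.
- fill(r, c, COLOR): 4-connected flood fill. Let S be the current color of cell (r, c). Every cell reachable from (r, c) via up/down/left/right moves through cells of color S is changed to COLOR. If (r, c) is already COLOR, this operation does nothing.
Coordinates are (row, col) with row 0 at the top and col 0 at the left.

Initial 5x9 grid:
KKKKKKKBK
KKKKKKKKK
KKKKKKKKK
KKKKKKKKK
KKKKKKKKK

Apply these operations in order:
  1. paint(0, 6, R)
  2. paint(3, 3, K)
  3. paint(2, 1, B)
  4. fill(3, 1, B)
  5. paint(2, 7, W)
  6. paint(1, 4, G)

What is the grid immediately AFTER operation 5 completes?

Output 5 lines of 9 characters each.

Answer: BBBBBBRBB
BBBBBBBBB
BBBBBBBWB
BBBBBBBBB
BBBBBBBBB

Derivation:
After op 1 paint(0,6,R):
KKKKKKRBK
KKKKKKKKK
KKKKKKKKK
KKKKKKKKK
KKKKKKKKK
After op 2 paint(3,3,K):
KKKKKKRBK
KKKKKKKKK
KKKKKKKKK
KKKKKKKKK
KKKKKKKKK
After op 3 paint(2,1,B):
KKKKKKRBK
KKKKKKKKK
KBKKKKKKK
KKKKKKKKK
KKKKKKKKK
After op 4 fill(3,1,B) [42 cells changed]:
BBBBBBRBB
BBBBBBBBB
BBBBBBBBB
BBBBBBBBB
BBBBBBBBB
After op 5 paint(2,7,W):
BBBBBBRBB
BBBBBBBBB
BBBBBBBWB
BBBBBBBBB
BBBBBBBBB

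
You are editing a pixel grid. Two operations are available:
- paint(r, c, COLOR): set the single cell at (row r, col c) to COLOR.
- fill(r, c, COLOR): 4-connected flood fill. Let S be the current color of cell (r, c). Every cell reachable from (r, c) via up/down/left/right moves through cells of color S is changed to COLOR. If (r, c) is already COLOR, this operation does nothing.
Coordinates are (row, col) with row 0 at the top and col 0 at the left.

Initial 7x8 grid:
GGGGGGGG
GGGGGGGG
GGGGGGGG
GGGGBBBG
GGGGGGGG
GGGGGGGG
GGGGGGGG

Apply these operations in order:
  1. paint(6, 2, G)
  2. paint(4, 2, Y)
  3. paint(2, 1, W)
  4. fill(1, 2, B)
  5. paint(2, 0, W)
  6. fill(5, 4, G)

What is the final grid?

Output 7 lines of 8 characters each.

After op 1 paint(6,2,G):
GGGGGGGG
GGGGGGGG
GGGGGGGG
GGGGBBBG
GGGGGGGG
GGGGGGGG
GGGGGGGG
After op 2 paint(4,2,Y):
GGGGGGGG
GGGGGGGG
GGGGGGGG
GGGGBBBG
GGYGGGGG
GGGGGGGG
GGGGGGGG
After op 3 paint(2,1,W):
GGGGGGGG
GGGGGGGG
GWGGGGGG
GGGGBBBG
GGYGGGGG
GGGGGGGG
GGGGGGGG
After op 4 fill(1,2,B) [51 cells changed]:
BBBBBBBB
BBBBBBBB
BWBBBBBB
BBBBBBBB
BBYBBBBB
BBBBBBBB
BBBBBBBB
After op 5 paint(2,0,W):
BBBBBBBB
BBBBBBBB
WWBBBBBB
BBBBBBBB
BBYBBBBB
BBBBBBBB
BBBBBBBB
After op 6 fill(5,4,G) [53 cells changed]:
GGGGGGGG
GGGGGGGG
WWGGGGGG
GGGGGGGG
GGYGGGGG
GGGGGGGG
GGGGGGGG

Answer: GGGGGGGG
GGGGGGGG
WWGGGGGG
GGGGGGGG
GGYGGGGG
GGGGGGGG
GGGGGGGG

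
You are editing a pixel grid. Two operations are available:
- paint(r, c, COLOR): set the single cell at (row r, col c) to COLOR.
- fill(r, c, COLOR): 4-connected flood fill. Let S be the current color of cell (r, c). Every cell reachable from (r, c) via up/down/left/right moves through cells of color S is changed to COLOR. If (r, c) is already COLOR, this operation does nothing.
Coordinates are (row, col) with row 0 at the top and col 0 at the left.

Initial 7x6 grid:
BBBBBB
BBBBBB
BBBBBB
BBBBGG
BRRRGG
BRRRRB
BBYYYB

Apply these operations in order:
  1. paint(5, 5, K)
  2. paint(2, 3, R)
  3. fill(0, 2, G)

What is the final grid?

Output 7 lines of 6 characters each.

Answer: GGGGGG
GGGGGG
GGGRGG
GGGGGG
GRRRGG
GRRRRK
GGYYYB

Derivation:
After op 1 paint(5,5,K):
BBBBBB
BBBBBB
BBBBBB
BBBBGG
BRRRGG
BRRRRK
BBYYYB
After op 2 paint(2,3,R):
BBBBBB
BBBBBB
BBBRBB
BBBBGG
BRRRGG
BRRRRK
BBYYYB
After op 3 fill(0,2,G) [25 cells changed]:
GGGGGG
GGGGGG
GGGRGG
GGGGGG
GRRRGG
GRRRRK
GGYYYB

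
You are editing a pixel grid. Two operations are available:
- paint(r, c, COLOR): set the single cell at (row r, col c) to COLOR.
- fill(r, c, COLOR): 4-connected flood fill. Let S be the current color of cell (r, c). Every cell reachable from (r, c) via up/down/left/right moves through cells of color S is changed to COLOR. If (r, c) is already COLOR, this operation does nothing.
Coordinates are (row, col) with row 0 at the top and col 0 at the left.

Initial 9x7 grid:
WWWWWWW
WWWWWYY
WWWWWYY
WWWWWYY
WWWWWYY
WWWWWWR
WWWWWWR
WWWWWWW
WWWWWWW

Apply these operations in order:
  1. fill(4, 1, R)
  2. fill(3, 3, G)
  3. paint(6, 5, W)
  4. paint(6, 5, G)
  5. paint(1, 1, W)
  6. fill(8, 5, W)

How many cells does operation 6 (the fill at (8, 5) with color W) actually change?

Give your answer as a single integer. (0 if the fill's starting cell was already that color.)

Answer: 54

Derivation:
After op 1 fill(4,1,R) [53 cells changed]:
RRRRRRR
RRRRRYY
RRRRRYY
RRRRRYY
RRRRRYY
RRRRRRR
RRRRRRR
RRRRRRR
RRRRRRR
After op 2 fill(3,3,G) [55 cells changed]:
GGGGGGG
GGGGGYY
GGGGGYY
GGGGGYY
GGGGGYY
GGGGGGG
GGGGGGG
GGGGGGG
GGGGGGG
After op 3 paint(6,5,W):
GGGGGGG
GGGGGYY
GGGGGYY
GGGGGYY
GGGGGYY
GGGGGGG
GGGGGWG
GGGGGGG
GGGGGGG
After op 4 paint(6,5,G):
GGGGGGG
GGGGGYY
GGGGGYY
GGGGGYY
GGGGGYY
GGGGGGG
GGGGGGG
GGGGGGG
GGGGGGG
After op 5 paint(1,1,W):
GGGGGGG
GWGGGYY
GGGGGYY
GGGGGYY
GGGGGYY
GGGGGGG
GGGGGGG
GGGGGGG
GGGGGGG
After op 6 fill(8,5,W) [54 cells changed]:
WWWWWWW
WWWWWYY
WWWWWYY
WWWWWYY
WWWWWYY
WWWWWWW
WWWWWWW
WWWWWWW
WWWWWWW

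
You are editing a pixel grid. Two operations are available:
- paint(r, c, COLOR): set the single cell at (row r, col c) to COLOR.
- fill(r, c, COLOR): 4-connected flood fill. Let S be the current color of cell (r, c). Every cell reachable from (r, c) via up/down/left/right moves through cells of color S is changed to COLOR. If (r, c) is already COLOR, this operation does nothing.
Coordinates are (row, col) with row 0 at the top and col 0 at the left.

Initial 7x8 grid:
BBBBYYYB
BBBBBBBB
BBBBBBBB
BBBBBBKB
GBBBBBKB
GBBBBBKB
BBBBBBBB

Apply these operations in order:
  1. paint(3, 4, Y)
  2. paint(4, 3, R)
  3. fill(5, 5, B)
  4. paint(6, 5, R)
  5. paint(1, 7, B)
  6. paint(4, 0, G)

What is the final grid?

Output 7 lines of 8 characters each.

After op 1 paint(3,4,Y):
BBBBYYYB
BBBBBBBB
BBBBBBBB
BBBBYBKB
GBBBBBKB
GBBBBBKB
BBBBBBBB
After op 2 paint(4,3,R):
BBBBYYYB
BBBBBBBB
BBBBBBBB
BBBBYBKB
GBBRBBKB
GBBBBBKB
BBBBBBBB
After op 3 fill(5,5,B) [0 cells changed]:
BBBBYYYB
BBBBBBBB
BBBBBBBB
BBBBYBKB
GBBRBBKB
GBBBBBKB
BBBBBBBB
After op 4 paint(6,5,R):
BBBBYYYB
BBBBBBBB
BBBBBBBB
BBBBYBKB
GBBRBBKB
GBBBBBKB
BBBBBRBB
After op 5 paint(1,7,B):
BBBBYYYB
BBBBBBBB
BBBBBBBB
BBBBYBKB
GBBRBBKB
GBBBBBKB
BBBBBRBB
After op 6 paint(4,0,G):
BBBBYYYB
BBBBBBBB
BBBBBBBB
BBBBYBKB
GBBRBBKB
GBBBBBKB
BBBBBRBB

Answer: BBBBYYYB
BBBBBBBB
BBBBBBBB
BBBBYBKB
GBBRBBKB
GBBBBBKB
BBBBBRBB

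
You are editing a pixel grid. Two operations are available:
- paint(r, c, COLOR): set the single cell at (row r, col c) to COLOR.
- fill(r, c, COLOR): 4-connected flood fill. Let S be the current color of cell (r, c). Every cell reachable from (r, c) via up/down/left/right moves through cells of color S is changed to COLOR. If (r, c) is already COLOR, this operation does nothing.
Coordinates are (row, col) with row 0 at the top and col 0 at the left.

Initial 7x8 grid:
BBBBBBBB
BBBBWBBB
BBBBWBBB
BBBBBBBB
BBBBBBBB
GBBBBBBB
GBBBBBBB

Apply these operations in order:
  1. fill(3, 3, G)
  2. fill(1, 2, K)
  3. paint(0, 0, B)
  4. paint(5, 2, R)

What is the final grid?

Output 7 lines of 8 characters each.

Answer: BKKKKKKK
KKKKWKKK
KKKKWKKK
KKKKKKKK
KKKKKKKK
KKRKKKKK
KKKKKKKK

Derivation:
After op 1 fill(3,3,G) [52 cells changed]:
GGGGGGGG
GGGGWGGG
GGGGWGGG
GGGGGGGG
GGGGGGGG
GGGGGGGG
GGGGGGGG
After op 2 fill(1,2,K) [54 cells changed]:
KKKKKKKK
KKKKWKKK
KKKKWKKK
KKKKKKKK
KKKKKKKK
KKKKKKKK
KKKKKKKK
After op 3 paint(0,0,B):
BKKKKKKK
KKKKWKKK
KKKKWKKK
KKKKKKKK
KKKKKKKK
KKKKKKKK
KKKKKKKK
After op 4 paint(5,2,R):
BKKKKKKK
KKKKWKKK
KKKKWKKK
KKKKKKKK
KKKKKKKK
KKRKKKKK
KKKKKKKK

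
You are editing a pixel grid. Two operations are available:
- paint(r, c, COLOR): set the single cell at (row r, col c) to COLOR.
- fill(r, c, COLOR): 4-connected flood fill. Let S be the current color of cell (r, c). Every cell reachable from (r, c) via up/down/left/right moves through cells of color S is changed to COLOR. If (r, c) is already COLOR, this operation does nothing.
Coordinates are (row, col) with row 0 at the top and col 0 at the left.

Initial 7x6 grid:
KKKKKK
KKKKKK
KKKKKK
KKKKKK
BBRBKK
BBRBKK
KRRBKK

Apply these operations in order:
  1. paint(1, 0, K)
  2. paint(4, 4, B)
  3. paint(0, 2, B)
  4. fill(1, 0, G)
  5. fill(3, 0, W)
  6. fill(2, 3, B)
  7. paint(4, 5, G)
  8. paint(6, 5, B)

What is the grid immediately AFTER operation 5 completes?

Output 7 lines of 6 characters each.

Answer: WWBWWW
WWWWWW
WWWWWW
WWWWWW
BBRBBW
BBRBWW
KRRBWW

Derivation:
After op 1 paint(1,0,K):
KKKKKK
KKKKKK
KKKKKK
KKKKKK
BBRBKK
BBRBKK
KRRBKK
After op 2 paint(4,4,B):
KKKKKK
KKKKKK
KKKKKK
KKKKKK
BBRBBK
BBRBKK
KRRBKK
After op 3 paint(0,2,B):
KKBKKK
KKKKKK
KKKKKK
KKKKKK
BBRBBK
BBRBKK
KRRBKK
After op 4 fill(1,0,G) [28 cells changed]:
GGBGGG
GGGGGG
GGGGGG
GGGGGG
BBRBBG
BBRBGG
KRRBGG
After op 5 fill(3,0,W) [28 cells changed]:
WWBWWW
WWWWWW
WWWWWW
WWWWWW
BBRBBW
BBRBWW
KRRBWW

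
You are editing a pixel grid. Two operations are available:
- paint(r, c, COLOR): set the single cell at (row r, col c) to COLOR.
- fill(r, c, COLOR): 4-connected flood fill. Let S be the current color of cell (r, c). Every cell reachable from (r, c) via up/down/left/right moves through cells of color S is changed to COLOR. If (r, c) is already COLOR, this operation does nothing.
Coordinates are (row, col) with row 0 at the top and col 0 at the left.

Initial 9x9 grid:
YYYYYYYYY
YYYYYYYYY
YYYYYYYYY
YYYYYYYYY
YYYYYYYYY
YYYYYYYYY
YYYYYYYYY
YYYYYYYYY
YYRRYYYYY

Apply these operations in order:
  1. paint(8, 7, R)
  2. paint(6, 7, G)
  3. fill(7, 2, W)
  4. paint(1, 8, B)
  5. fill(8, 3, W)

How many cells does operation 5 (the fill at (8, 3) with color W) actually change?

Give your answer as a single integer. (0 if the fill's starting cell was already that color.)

After op 1 paint(8,7,R):
YYYYYYYYY
YYYYYYYYY
YYYYYYYYY
YYYYYYYYY
YYYYYYYYY
YYYYYYYYY
YYYYYYYYY
YYYYYYYYY
YYRRYYYRY
After op 2 paint(6,7,G):
YYYYYYYYY
YYYYYYYYY
YYYYYYYYY
YYYYYYYYY
YYYYYYYYY
YYYYYYYYY
YYYYYYYGY
YYYYYYYYY
YYRRYYYRY
After op 3 fill(7,2,W) [77 cells changed]:
WWWWWWWWW
WWWWWWWWW
WWWWWWWWW
WWWWWWWWW
WWWWWWWWW
WWWWWWWWW
WWWWWWWGW
WWWWWWWWW
WWRRWWWRW
After op 4 paint(1,8,B):
WWWWWWWWW
WWWWWWWWB
WWWWWWWWW
WWWWWWWWW
WWWWWWWWW
WWWWWWWWW
WWWWWWWGW
WWWWWWWWW
WWRRWWWRW
After op 5 fill(8,3,W) [2 cells changed]:
WWWWWWWWW
WWWWWWWWB
WWWWWWWWW
WWWWWWWWW
WWWWWWWWW
WWWWWWWWW
WWWWWWWGW
WWWWWWWWW
WWWWWWWRW

Answer: 2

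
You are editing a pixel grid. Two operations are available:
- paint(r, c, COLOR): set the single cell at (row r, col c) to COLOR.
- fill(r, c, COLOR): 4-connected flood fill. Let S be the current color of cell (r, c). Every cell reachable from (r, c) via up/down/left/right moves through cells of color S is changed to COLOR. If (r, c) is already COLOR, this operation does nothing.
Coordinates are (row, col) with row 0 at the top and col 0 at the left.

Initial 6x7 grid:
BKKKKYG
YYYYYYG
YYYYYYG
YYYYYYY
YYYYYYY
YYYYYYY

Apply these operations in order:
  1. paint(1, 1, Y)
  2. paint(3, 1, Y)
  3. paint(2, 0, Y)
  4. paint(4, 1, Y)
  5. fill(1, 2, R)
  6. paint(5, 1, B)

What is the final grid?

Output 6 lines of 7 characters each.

Answer: BKKKKRG
RRRRRRG
RRRRRRG
RRRRRRR
RRRRRRR
RBRRRRR

Derivation:
After op 1 paint(1,1,Y):
BKKKKYG
YYYYYYG
YYYYYYG
YYYYYYY
YYYYYYY
YYYYYYY
After op 2 paint(3,1,Y):
BKKKKYG
YYYYYYG
YYYYYYG
YYYYYYY
YYYYYYY
YYYYYYY
After op 3 paint(2,0,Y):
BKKKKYG
YYYYYYG
YYYYYYG
YYYYYYY
YYYYYYY
YYYYYYY
After op 4 paint(4,1,Y):
BKKKKYG
YYYYYYG
YYYYYYG
YYYYYYY
YYYYYYY
YYYYYYY
After op 5 fill(1,2,R) [34 cells changed]:
BKKKKRG
RRRRRRG
RRRRRRG
RRRRRRR
RRRRRRR
RRRRRRR
After op 6 paint(5,1,B):
BKKKKRG
RRRRRRG
RRRRRRG
RRRRRRR
RRRRRRR
RBRRRRR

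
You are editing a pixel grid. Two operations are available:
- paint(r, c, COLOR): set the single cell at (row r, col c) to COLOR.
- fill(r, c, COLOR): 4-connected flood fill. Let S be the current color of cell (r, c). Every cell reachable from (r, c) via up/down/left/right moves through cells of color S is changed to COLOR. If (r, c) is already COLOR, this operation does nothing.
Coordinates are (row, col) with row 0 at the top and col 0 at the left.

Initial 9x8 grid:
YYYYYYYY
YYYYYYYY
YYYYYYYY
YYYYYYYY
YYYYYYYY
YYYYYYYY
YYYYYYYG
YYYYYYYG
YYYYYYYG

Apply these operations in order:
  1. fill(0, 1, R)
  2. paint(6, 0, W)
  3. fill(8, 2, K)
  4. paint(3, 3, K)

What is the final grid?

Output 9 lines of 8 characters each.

After op 1 fill(0,1,R) [69 cells changed]:
RRRRRRRR
RRRRRRRR
RRRRRRRR
RRRRRRRR
RRRRRRRR
RRRRRRRR
RRRRRRRG
RRRRRRRG
RRRRRRRG
After op 2 paint(6,0,W):
RRRRRRRR
RRRRRRRR
RRRRRRRR
RRRRRRRR
RRRRRRRR
RRRRRRRR
WRRRRRRG
RRRRRRRG
RRRRRRRG
After op 3 fill(8,2,K) [68 cells changed]:
KKKKKKKK
KKKKKKKK
KKKKKKKK
KKKKKKKK
KKKKKKKK
KKKKKKKK
WKKKKKKG
KKKKKKKG
KKKKKKKG
After op 4 paint(3,3,K):
KKKKKKKK
KKKKKKKK
KKKKKKKK
KKKKKKKK
KKKKKKKK
KKKKKKKK
WKKKKKKG
KKKKKKKG
KKKKKKKG

Answer: KKKKKKKK
KKKKKKKK
KKKKKKKK
KKKKKKKK
KKKKKKKK
KKKKKKKK
WKKKKKKG
KKKKKKKG
KKKKKKKG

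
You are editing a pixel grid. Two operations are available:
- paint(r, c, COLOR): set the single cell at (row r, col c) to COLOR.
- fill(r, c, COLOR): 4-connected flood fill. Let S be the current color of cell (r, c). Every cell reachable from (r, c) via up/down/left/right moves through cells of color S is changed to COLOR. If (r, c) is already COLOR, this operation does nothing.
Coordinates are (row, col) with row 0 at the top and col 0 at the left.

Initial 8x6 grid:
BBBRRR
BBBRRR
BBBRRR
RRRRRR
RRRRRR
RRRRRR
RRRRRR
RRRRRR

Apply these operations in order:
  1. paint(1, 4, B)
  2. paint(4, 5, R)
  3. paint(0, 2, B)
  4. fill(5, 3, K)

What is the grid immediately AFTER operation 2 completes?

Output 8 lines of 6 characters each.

Answer: BBBRRR
BBBRBR
BBBRRR
RRRRRR
RRRRRR
RRRRRR
RRRRRR
RRRRRR

Derivation:
After op 1 paint(1,4,B):
BBBRRR
BBBRBR
BBBRRR
RRRRRR
RRRRRR
RRRRRR
RRRRRR
RRRRRR
After op 2 paint(4,5,R):
BBBRRR
BBBRBR
BBBRRR
RRRRRR
RRRRRR
RRRRRR
RRRRRR
RRRRRR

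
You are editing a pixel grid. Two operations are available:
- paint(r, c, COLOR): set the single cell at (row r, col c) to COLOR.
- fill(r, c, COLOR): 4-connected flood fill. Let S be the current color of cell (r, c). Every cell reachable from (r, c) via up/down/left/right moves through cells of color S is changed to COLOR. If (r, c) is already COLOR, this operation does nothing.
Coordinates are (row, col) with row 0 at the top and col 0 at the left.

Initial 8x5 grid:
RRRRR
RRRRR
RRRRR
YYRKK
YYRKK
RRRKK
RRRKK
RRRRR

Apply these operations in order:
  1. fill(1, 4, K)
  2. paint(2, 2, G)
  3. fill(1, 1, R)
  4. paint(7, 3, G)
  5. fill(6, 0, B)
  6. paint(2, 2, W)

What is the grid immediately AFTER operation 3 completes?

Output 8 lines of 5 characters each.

After op 1 fill(1,4,K) [28 cells changed]:
KKKKK
KKKKK
KKKKK
YYKKK
YYKKK
KKKKK
KKKKK
KKKKK
After op 2 paint(2,2,G):
KKKKK
KKKKK
KKGKK
YYKKK
YYKKK
KKKKK
KKKKK
KKKKK
After op 3 fill(1,1,R) [35 cells changed]:
RRRRR
RRRRR
RRGRR
YYRRR
YYRRR
RRRRR
RRRRR
RRRRR

Answer: RRRRR
RRRRR
RRGRR
YYRRR
YYRRR
RRRRR
RRRRR
RRRRR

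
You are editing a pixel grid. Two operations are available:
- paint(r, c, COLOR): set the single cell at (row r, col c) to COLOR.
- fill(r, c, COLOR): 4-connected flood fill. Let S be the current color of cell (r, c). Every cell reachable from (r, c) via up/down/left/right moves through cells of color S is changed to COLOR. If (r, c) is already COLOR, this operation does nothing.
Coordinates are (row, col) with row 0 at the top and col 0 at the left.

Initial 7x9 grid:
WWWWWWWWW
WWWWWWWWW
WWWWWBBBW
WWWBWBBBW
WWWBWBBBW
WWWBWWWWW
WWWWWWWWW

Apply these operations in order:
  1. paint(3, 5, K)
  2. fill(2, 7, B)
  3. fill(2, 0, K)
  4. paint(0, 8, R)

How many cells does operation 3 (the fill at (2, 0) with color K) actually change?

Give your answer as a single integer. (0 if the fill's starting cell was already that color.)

After op 1 paint(3,5,K):
WWWWWWWWW
WWWWWWWWW
WWWWWBBBW
WWWBWKBBW
WWWBWBBBW
WWWBWWWWW
WWWWWWWWW
After op 2 fill(2,7,B) [0 cells changed]:
WWWWWWWWW
WWWWWWWWW
WWWWWBBBW
WWWBWKBBW
WWWBWBBBW
WWWBWWWWW
WWWWWWWWW
After op 3 fill(2,0,K) [51 cells changed]:
KKKKKKKKK
KKKKKKKKK
KKKKKBBBK
KKKBKKBBK
KKKBKBBBK
KKKBKKKKK
KKKKKKKKK

Answer: 51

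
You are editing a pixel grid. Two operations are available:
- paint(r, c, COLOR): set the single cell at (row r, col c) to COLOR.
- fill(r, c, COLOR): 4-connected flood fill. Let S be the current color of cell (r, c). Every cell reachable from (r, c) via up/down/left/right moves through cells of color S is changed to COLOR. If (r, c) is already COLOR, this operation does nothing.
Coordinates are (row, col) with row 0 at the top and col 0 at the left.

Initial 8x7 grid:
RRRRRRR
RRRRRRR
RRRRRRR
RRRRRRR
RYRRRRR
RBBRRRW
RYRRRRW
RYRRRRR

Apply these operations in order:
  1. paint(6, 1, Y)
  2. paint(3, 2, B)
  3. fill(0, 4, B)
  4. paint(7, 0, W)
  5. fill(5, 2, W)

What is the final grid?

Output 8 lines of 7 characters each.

After op 1 paint(6,1,Y):
RRRRRRR
RRRRRRR
RRRRRRR
RRRRRRR
RYRRRRR
RBBRRRW
RYRRRRW
RYRRRRR
After op 2 paint(3,2,B):
RRRRRRR
RRRRRRR
RRRRRRR
RRBRRRR
RYRRRRR
RBBRRRW
RYRRRRW
RYRRRRR
After op 3 fill(0,4,B) [48 cells changed]:
BBBBBBB
BBBBBBB
BBBBBBB
BBBBBBB
BYBBBBB
BBBBBBW
BYBBBBW
BYBBBBB
After op 4 paint(7,0,W):
BBBBBBB
BBBBBBB
BBBBBBB
BBBBBBB
BYBBBBB
BBBBBBW
BYBBBBW
WYBBBBB
After op 5 fill(5,2,W) [50 cells changed]:
WWWWWWW
WWWWWWW
WWWWWWW
WWWWWWW
WYWWWWW
WWWWWWW
WYWWWWW
WYWWWWW

Answer: WWWWWWW
WWWWWWW
WWWWWWW
WWWWWWW
WYWWWWW
WWWWWWW
WYWWWWW
WYWWWWW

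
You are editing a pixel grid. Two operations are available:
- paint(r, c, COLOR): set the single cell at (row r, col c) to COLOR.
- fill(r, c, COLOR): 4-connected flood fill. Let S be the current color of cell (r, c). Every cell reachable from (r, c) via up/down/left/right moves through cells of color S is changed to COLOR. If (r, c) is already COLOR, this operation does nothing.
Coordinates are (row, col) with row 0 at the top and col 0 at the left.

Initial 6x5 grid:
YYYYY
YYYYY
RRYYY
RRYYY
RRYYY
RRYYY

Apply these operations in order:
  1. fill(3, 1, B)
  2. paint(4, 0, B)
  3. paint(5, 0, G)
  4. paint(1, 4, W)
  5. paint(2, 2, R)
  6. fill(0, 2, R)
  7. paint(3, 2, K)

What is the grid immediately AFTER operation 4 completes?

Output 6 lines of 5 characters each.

Answer: YYYYY
YYYYW
BBYYY
BBYYY
BBYYY
GBYYY

Derivation:
After op 1 fill(3,1,B) [8 cells changed]:
YYYYY
YYYYY
BBYYY
BBYYY
BBYYY
BBYYY
After op 2 paint(4,0,B):
YYYYY
YYYYY
BBYYY
BBYYY
BBYYY
BBYYY
After op 3 paint(5,0,G):
YYYYY
YYYYY
BBYYY
BBYYY
BBYYY
GBYYY
After op 4 paint(1,4,W):
YYYYY
YYYYW
BBYYY
BBYYY
BBYYY
GBYYY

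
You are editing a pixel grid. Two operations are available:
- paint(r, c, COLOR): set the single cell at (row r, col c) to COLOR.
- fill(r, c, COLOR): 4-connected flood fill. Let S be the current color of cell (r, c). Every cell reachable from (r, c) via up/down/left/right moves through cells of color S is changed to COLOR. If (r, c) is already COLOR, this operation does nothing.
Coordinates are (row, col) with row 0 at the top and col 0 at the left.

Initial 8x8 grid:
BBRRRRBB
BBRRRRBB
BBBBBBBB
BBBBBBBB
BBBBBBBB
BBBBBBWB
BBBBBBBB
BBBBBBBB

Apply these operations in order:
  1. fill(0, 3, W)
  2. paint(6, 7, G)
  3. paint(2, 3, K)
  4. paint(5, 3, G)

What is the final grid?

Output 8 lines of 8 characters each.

After op 1 fill(0,3,W) [8 cells changed]:
BBWWWWBB
BBWWWWBB
BBBBBBBB
BBBBBBBB
BBBBBBBB
BBBBBBWB
BBBBBBBB
BBBBBBBB
After op 2 paint(6,7,G):
BBWWWWBB
BBWWWWBB
BBBBBBBB
BBBBBBBB
BBBBBBBB
BBBBBBWB
BBBBBBBG
BBBBBBBB
After op 3 paint(2,3,K):
BBWWWWBB
BBWWWWBB
BBBKBBBB
BBBBBBBB
BBBBBBBB
BBBBBBWB
BBBBBBBG
BBBBBBBB
After op 4 paint(5,3,G):
BBWWWWBB
BBWWWWBB
BBBKBBBB
BBBBBBBB
BBBBBBBB
BBBGBBWB
BBBBBBBG
BBBBBBBB

Answer: BBWWWWBB
BBWWWWBB
BBBKBBBB
BBBBBBBB
BBBBBBBB
BBBGBBWB
BBBBBBBG
BBBBBBBB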